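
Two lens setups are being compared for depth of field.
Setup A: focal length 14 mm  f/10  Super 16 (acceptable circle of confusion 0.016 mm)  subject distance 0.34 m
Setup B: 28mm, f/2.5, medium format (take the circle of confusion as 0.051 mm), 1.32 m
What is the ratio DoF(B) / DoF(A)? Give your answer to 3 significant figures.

2.98

Setup A: H = 14²/(10×0.016) + 14 ≈ 1239.0 mm; DoF = Df − Dn = 463.29 − 268.54 ≈ 194.75 mm.
Setup B: H = 28²/(2.5×0.051) + 28 ≈ 6177.0 mm; DoF = Df − Dn = 1671.13 − 1090.81 ≈ 580.32 mm.
Ratio = 580.32 / 194.75 ≈ 2.98.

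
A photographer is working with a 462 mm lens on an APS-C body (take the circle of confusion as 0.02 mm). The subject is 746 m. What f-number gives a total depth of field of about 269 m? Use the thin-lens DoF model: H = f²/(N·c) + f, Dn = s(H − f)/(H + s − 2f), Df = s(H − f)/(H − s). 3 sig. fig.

f/2.50

Write h = H − f = f²/(N·c). The thin-lens limits are Dn = s·h/(h + (s−f)) and Df = s·h/(h − (s−f)), so DoF = Df − Dn = 2·s·(s−f)·h / (h² − (s−f)²).
That is a quadratic in h: DoF·h² − 2·s·(s−f)·h − DoF·(s−f)² = 0 ⇒ h = (s−f)·(s + √(s² + DoF²)) / DoF = 745538 × (746000 + √(746000² + 269000²)) / 269000 = 745538 × (746000 + 793018) / 269000 ≈ 4265413 mm.
Then N = f²/(c·h) = 462² / (0.02 × 4265413) = 213444 / 85308 ≈ 2.50.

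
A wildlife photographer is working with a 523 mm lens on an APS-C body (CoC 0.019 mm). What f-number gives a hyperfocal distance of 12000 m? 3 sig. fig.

Rearrange H = f²/(N·c) + f for N: N = f² / ((H − f)·c).
N = 523² / ((12000000 − 523) × 0.019) = 273529 / 227990 ≈ 1.20.

f/1.20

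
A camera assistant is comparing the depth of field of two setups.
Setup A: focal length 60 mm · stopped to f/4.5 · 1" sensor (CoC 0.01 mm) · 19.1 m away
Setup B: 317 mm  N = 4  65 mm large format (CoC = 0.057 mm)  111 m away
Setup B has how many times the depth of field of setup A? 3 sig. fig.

6.17

Setup A: H = 60²/(4.5×0.01) + 60 ≈ 80060.0 mm; DoF = Df − Dn = 25065.6 − 15428.1 ≈ 9637.5 mm.
Setup B: H = 317²/(4×0.057) + 317 ≈ 441058.2 mm; DoF = Df − Dn = 148223 − 88720 ≈ 59503 mm.
Ratio = 59503 / 9637.5 ≈ 6.17.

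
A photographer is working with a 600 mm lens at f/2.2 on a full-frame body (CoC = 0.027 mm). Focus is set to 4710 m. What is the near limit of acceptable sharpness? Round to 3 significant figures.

Hyperfocal distance H = f²/(N·c) + f = 600²/(2.2 × 0.027) + 600 = 360000/0.0594 + 600 ≈ 6061206.1 mm ≈ 6061 m.
Near limit Dn = s·(H − f)/(H + s − 2f) = 4710000 × (6061206.1 − 600) / (6061206.1 + 4710000 − 2 × 600) = 4710000 × 6060606.1 / 10770006.1 ≈ 2650459 mm ≈ 2650 m.

2650 m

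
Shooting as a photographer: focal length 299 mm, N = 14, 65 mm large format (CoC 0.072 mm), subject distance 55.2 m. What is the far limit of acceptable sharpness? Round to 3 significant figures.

145 m

Hyperfocal distance H = f²/(N·c) + f = 299²/(14 × 0.072) + 299 = 89401/1.008 + 299 ≈ 88990.5 mm ≈ 88.99 m.
Far limit Df = s·(H − f)/(H − s) = 55200 × (88990.5 − 299) / (88990.5 − 55200) = 55200 × 88691.5 / 33790.5 ≈ 144886 mm ≈ 145 m.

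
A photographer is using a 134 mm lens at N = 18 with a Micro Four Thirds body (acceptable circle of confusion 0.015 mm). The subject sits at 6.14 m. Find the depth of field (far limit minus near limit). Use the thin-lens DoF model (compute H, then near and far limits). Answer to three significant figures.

Hyperfocal distance H = f²/(N·c) + f = 134²/(18 × 0.015) + 134 = 17956/0.27 + 134 ≈ 66637.7 mm ≈ 66.64 m.
Near limit Dn = s·(H − f)/(H + s − 2f) = 6140 × (66637.7 − 134) / (66637.7 + 6140 − 2 × 134) = 6140 × 66503.7 / 72509.7 ≈ 5631.4 mm.
Far limit Df = s·(H − f)/(H − s) = 6140 × (66637.7 − 134) / (66637.7 − 6140) = 6140 × 66503.7 / 60497.7 ≈ 6749.6 mm.
Depth of field = Df − Dn = 6749.6 − 5631.4 ≈ 1118.2 mm ≈ 1.12 m.

1.12 m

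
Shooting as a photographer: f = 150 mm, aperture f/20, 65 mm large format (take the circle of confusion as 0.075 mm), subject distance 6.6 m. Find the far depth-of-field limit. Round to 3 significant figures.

11.6 m

Hyperfocal distance H = f²/(N·c) + f = 150²/(20 × 0.075) + 150 = 22500/1.5 + 150 ≈ 15150.0 mm ≈ 15.15 m.
Far limit Df = s·(H − f)/(H − s) = 6600 × (15150.0 − 150) / (15150.0 − 6600) = 6600 × 15000.0 / 8550.0 ≈ 11579 mm ≈ 11.6 m.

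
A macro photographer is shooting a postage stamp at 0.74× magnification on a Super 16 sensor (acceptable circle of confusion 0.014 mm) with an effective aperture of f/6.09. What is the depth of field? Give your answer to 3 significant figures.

0.311 mm

At magnification m, DoF ≈ 2·N_eff·c/m² = 2 × 6.09 × 0.014 / 0.74² = 0.1705 / 0.5476 ≈ 0.311 mm.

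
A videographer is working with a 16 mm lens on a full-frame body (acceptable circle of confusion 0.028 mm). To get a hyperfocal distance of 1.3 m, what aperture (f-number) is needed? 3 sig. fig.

f/7.12

Rearrange H = f²/(N·c) + f for N: N = f² / ((H − f)·c).
N = 16² / ((1300 − 16) × 0.028) = 256 / 35.95 ≈ 7.12.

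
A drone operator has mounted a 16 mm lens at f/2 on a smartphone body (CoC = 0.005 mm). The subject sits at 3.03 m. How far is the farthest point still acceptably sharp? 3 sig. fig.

3.43 m

Hyperfocal distance H = f²/(N·c) + f = 16²/(2 × 0.005) + 16 = 256/0.01 + 16 ≈ 25616.0 mm ≈ 25.62 m.
Far limit Df = s·(H − f)/(H − s) = 3030 × (25616.0 − 16) / (25616.0 − 3030) = 3030 × 25600.0 / 22586.0 ≈ 3434.3 mm ≈ 3.43 m.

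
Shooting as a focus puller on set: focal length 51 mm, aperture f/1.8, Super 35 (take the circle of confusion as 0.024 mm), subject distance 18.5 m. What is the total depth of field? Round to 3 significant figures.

Hyperfocal distance H = f²/(N·c) + f = 51²/(1.8 × 0.024) + 51 = 2601/0.0432 + 51 ≈ 60259.3 mm ≈ 60.26 m.
Near limit Dn = s·(H − f)/(H + s − 2f) = 18500 × (60259.3 − 51) / (60259.3 + 18500 − 2 × 51) = 18500 × 60208.3 / 78657.3 ≈ 14161 mm.
Far limit Df = s·(H − f)/(H − s) = 18500 × (60259.3 − 51) / (60259.3 − 18500) = 18500 × 60208.3 / 41759.3 ≈ 26673 mm.
Depth of field = Df − Dn = 26673 − 14161 ≈ 12512 mm ≈ 12.5 m.

12.5 m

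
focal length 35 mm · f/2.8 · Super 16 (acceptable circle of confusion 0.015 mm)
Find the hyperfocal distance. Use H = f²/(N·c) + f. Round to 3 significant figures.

Hyperfocal distance H = f²/(N·c) + f = 35²/(2.8 × 0.015) + 35 = 1225/0.042 + 35 ≈ 29201.7 mm ≈ 29.2 m.

29.2 m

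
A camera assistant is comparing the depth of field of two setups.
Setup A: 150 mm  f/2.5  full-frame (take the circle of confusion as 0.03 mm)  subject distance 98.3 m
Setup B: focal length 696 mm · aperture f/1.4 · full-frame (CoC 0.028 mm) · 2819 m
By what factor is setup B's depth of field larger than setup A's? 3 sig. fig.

18.8

Setup A: H = 150²/(2.5×0.03) + 150 ≈ 300150.0 mm; DoF = Df − Dn = 146099 − 74068 ≈ 72031 mm.
Setup B: H = 696²/(1.4×0.028) + 696 ≈ 12358247.0 mm; DoF = Df − Dn = 3651854 − 2295484 ≈ 1356370 mm.
Ratio = 1356370 / 72031 ≈ 18.8.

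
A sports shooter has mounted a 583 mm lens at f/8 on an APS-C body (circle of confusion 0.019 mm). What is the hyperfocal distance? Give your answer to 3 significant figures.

Hyperfocal distance H = f²/(N·c) + f = 583²/(8 × 0.019) + 583 = 339889/0.152 + 583 ≈ 2236694.8 mm ≈ 2240 m.

2240 m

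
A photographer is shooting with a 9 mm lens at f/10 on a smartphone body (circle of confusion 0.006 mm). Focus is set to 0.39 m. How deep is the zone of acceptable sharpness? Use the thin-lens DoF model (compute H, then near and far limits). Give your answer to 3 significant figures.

239 mm

Hyperfocal distance H = f²/(N·c) + f = 9²/(10 × 0.006) + 9 = 81/0.06 + 9 ≈ 1359.0 mm ≈ 1.359 m.
Near limit Dn = s·(H − f)/(H + s − 2f) = 390 × (1359.0 − 9) / (1359.0 + 390 − 2 × 9) = 390 × 1350.0 / 1731.0 ≈ 304.16 mm.
Far limit Df = s·(H − f)/(H − s) = 390 × (1359.0 − 9) / (1359.0 − 390) = 390 × 1350.0 / 969.0 ≈ 543.34 mm.
Depth of field = Df − Dn = 543.34 − 304.16 ≈ 239.18 mm.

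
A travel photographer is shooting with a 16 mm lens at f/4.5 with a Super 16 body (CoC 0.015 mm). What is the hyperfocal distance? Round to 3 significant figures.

3.81 m

Hyperfocal distance H = f²/(N·c) + f = 16²/(4.5 × 0.015) + 16 = 256/0.0675 + 16 ≈ 3808.6 mm ≈ 3.81 m.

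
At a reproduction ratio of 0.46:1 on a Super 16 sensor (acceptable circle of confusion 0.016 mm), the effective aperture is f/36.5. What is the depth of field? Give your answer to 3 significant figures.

At magnification m, DoF ≈ 2·N_eff·c/m² = 2 × 36.5 × 0.016 / 0.46² = 1.168 / 0.2116 ≈ 5.52 mm.

5.52 mm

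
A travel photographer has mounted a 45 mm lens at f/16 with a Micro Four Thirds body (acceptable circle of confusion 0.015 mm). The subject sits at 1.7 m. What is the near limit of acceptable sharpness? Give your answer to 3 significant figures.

Hyperfocal distance H = f²/(N·c) + f = 45²/(16 × 0.015) + 45 = 2025/0.24 + 45 ≈ 8482.5 mm ≈ 8.482 m.
Near limit Dn = s·(H − f)/(H + s − 2f) = 1700 × (8482.5 − 45) / (8482.5 + 1700 − 2 × 45) = 1700 × 8437.5 / 10092.5 ≈ 1421.2 mm ≈ 1.42 m.

1.42 m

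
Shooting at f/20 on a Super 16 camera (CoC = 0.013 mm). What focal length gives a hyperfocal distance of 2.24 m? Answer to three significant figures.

24.0 mm

From H = f²/(N·c) + f, with f ≪ H: f ≈ √(H·N·c) = √(2240 × 20 × 0.013) = √582.40 ≈ 24.13 mm.
Exact: f² + N·c·f − N·c·H = 0 ⇒ f = (−N·c + √((N·c)² + 4·N·c·H))/2 = (−0.26 + √2329.7)/2 ≈ 24.003 mm ≈ 24.0 mm.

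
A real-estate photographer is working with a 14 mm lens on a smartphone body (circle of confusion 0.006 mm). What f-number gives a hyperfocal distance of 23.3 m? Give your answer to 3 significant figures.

Rearrange H = f²/(N·c) + f for N: N = f² / ((H − f)·c).
N = 14² / ((23300 − 14) × 0.006) = 196 / 139.7 ≈ 1.40.

f/1.40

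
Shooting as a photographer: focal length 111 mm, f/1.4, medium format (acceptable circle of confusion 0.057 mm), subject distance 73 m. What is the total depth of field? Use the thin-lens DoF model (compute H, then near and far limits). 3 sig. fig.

88.7 m

Hyperfocal distance H = f²/(N·c) + f = 111²/(1.4 × 0.057) + 111 = 12321/0.0798 + 111 ≈ 154509.5 mm ≈ 154.5 m.
Near limit Dn = s·(H − f)/(H + s − 2f) = 73000 × (154509.5 − 111) / (154509.5 + 73000 − 2 × 111) = 73000 × 154398.5 / 227287.5 ≈ 49590 mm.
Far limit Df = s·(H − f)/(H − s) = 73000 × (154509.5 − 111) / (154509.5 − 73000) = 73000 × 154398.5 / 81509.5 ≈ 138279 mm.
Depth of field = Df − Dn = 138279 − 49590 ≈ 88689 mm ≈ 88.7 m.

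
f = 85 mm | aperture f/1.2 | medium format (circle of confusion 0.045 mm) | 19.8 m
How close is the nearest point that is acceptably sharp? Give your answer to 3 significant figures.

Hyperfocal distance H = f²/(N·c) + f = 85²/(1.2 × 0.045) + 85 = 7225/0.054 + 85 ≈ 133881.3 mm ≈ 133.9 m.
Near limit Dn = s·(H − f)/(H + s − 2f) = 19800 × (133881.3 − 85) / (133881.3 + 19800 − 2 × 85) = 19800 × 133796.3 / 153511.3 ≈ 17257 mm ≈ 17.3 m.

17.3 m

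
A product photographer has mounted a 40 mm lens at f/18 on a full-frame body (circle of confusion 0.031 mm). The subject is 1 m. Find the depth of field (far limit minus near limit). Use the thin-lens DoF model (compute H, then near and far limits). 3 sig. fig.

Hyperfocal distance H = f²/(N·c) + f = 40²/(18 × 0.031) + 40 = 1600/0.558 + 40 ≈ 2907.4 mm ≈ 2.907 m.
Near limit Dn = s·(H − f)/(H + s − 2f) = 1000 × (2907.4 − 40) / (2907.4 + 1000 − 2 × 40) = 1000 × 2867.4 / 3827.4 ≈ 749.18 mm.
Far limit Df = s·(H − f)/(H − s) = 1000 × (2907.4 − 40) / (2907.4 − 1000) = 1000 × 2867.4 / 1907.4 ≈ 1503.31 mm.
Depth of field = Df − Dn = 1503.31 − 749.18 ≈ 754.13 mm ≈ 0.754 m.

0.754 m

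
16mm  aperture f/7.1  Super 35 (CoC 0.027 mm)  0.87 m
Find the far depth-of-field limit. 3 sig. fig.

Hyperfocal distance H = f²/(N·c) + f = 16²/(7.1 × 0.027) + 16 = 256/0.1917 + 16 ≈ 1351.4 mm ≈ 1.351 m.
Far limit Df = s·(H − f)/(H − s) = 870 × (1351.4 − 16) / (1351.4 − 870) = 870 × 1335.4 / 481.4 ≈ 2413.3 mm ≈ 2.41 m.

2.41 m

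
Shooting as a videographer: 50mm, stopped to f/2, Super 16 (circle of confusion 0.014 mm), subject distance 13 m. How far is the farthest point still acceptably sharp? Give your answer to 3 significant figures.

15.2 m

Hyperfocal distance H = f²/(N·c) + f = 50²/(2 × 0.014) + 50 = 2500/0.028 + 50 ≈ 89335.7 mm ≈ 89.34 m.
Far limit Df = s·(H − f)/(H − s) = 13000 × (89335.7 − 50) / (89335.7 − 13000) = 13000 × 89285.7 / 76335.7 ≈ 15205 mm ≈ 15.2 m.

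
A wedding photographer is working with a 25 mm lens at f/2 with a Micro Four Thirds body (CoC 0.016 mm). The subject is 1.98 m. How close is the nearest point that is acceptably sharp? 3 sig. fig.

1.80 m

Hyperfocal distance H = f²/(N·c) + f = 25²/(2 × 0.016) + 25 = 625/0.032 + 25 ≈ 19556.2 mm ≈ 19.56 m.
Near limit Dn = s·(H − f)/(H + s − 2f) = 1980 × (19556.2 − 25) / (19556.2 + 1980 − 2 × 25) = 1980 × 19531.2 / 21486.2 ≈ 1799.8 mm ≈ 1.80 m.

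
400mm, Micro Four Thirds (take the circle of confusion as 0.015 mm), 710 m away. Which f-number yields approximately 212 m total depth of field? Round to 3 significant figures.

f/2.20

Write h = H − f = f²/(N·c). The thin-lens limits are Dn = s·h/(h + (s−f)) and Df = s·h/(h − (s−f)), so DoF = Df − Dn = 2·s·(s−f)·h / (h² − (s−f)²).
That is a quadratic in h: DoF·h² − 2·s·(s−f)·h − DoF·(s−f)² = 0 ⇒ h = (s−f)·(s + √(s² + DoF²)) / DoF = 709600 × (710000 + √(710000² + 212000²)) / 212000 = 709600 × (710000 + 740975) / 212000 ≈ 4856660 mm.
Then N = f²/(c·h) = 400² / (0.015 × 4856660) = 160000 / 72850 ≈ 2.20.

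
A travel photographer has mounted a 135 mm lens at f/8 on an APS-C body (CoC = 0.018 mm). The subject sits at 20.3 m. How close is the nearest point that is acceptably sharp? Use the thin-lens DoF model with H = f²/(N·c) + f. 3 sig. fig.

17.5 m

Hyperfocal distance H = f²/(N·c) + f = 135²/(8 × 0.018) + 135 = 18225/0.144 + 135 ≈ 126697.5 mm ≈ 126.7 m.
Near limit Dn = s·(H − f)/(H + s − 2f) = 20300 × (126697.5 − 135) / (126697.5 + 20300 − 2 × 135) = 20300 × 126562.5 / 146727.5 ≈ 17510 mm ≈ 17.5 m.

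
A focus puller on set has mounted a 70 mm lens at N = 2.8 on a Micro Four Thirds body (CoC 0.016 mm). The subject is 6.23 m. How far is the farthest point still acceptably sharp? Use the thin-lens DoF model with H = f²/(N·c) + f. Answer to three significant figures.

6.60 m

Hyperfocal distance H = f²/(N·c) + f = 70²/(2.8 × 0.016) + 70 = 4900/0.0448 + 70 ≈ 109445.0 mm ≈ 109.4 m.
Far limit Df = s·(H − f)/(H − s) = 6230 × (109445.0 − 70) / (109445.0 − 6230) = 6230 × 109375.0 / 103215.0 ≈ 6601.8 mm ≈ 6.60 m.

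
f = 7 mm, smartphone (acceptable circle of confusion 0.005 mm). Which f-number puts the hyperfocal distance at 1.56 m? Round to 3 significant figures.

f/6.31

Rearrange H = f²/(N·c) + f for N: N = f² / ((H − f)·c).
N = 7² / ((1560 − 7) × 0.005) = 49 / 7.765 ≈ 6.31.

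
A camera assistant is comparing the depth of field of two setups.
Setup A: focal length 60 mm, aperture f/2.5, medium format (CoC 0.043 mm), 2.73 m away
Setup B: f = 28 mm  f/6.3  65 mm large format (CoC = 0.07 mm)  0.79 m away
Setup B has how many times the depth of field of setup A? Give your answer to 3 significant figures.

1.89

Setup A: H = 60²/(2.5×0.043) + 60 ≈ 33548.4 mm; DoF = Df − Dn = 2966.52 − 2528.41 ≈ 438.11 mm.
Setup B: H = 28²/(6.3×0.07) + 28 ≈ 1805.8 mm; DoF = Df − Dn = 1382.63 − 552.98 ≈ 829.65 mm.
Ratio = 829.65 / 438.11 ≈ 1.89.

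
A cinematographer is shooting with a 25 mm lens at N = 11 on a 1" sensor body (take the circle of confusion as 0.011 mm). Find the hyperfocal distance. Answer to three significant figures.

Hyperfocal distance H = f²/(N·c) + f = 25²/(11 × 0.011) + 25 = 625/0.121 + 25 ≈ 5190.3 mm ≈ 5.19 m.

5.19 m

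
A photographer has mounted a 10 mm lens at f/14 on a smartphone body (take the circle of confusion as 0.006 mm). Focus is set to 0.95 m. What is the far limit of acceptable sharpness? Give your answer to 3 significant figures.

Hyperfocal distance H = f²/(N·c) + f = 10²/(14 × 0.006) + 10 = 100/0.084 + 10 ≈ 1200.5 mm ≈ 1.200 m.
Far limit Df = s·(H − f)/(H − s) = 950 × (1200.5 − 10) / (1200.5 − 950) = 950 × 1190.5 / 250.5 ≈ 4515.2 mm ≈ 4.52 m.

4.52 m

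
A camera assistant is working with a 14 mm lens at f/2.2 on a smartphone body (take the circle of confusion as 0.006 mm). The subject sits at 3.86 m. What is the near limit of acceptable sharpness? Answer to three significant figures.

3.07 m

Hyperfocal distance H = f²/(N·c) + f = 14²/(2.2 × 0.006) + 14 = 196/0.0132 + 14 ≈ 14862.5 mm ≈ 14.86 m.
Near limit Dn = s·(H − f)/(H + s − 2f) = 3860 × (14862.5 − 14) / (14862.5 + 3860 − 2 × 14) = 3860 × 14848.5 / 18694.5 ≈ 3065.9 mm ≈ 3.07 m.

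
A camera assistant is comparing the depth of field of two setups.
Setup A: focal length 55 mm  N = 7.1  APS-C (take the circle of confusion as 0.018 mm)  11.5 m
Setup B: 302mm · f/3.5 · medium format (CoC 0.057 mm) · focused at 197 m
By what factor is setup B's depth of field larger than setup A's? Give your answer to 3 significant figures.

14.3

Setup A: H = 55²/(7.1×0.018) + 55 ≈ 23724.8 mm; DoF = Df − Dn = 22266 − 7752 ≈ 14514 mm.
Setup B: H = 302²/(3.5×0.057) + 302 ≈ 457464.9 mm; DoF = Df − Dn = 345771 − 137737 ≈ 208034 mm.
Ratio = 208034 / 14514 ≈ 14.3.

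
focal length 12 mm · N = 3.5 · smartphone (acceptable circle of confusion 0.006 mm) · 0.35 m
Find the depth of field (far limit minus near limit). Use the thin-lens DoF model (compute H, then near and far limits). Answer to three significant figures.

34.6 mm

Hyperfocal distance H = f²/(N·c) + f = 12²/(3.5 × 0.006) + 12 = 144/0.021 + 12 ≈ 6869.1 mm ≈ 6.869 m.
Near limit Dn = s·(H − f)/(H + s − 2f) = 350 × (6869.1 − 12) / (6869.1 + 350 − 2 × 12) = 350 × 6857.1 / 7195.1 ≈ 333.558 mm.
Far limit Df = s·(H − f)/(H − s) = 350 × (6869.1 − 12) / (6869.1 − 350) = 350 × 6857.1 / 6519.1 ≈ 368.147 mm.
Depth of field = Df − Dn = 368.147 − 333.558 ≈ 34.589 mm.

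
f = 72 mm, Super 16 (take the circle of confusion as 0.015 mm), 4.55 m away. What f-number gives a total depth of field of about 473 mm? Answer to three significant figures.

Write h = H − f = f²/(N·c). The thin-lens limits are Dn = s·h/(h + (s−f)) and Df = s·h/(h − (s−f)), so DoF = Df − Dn = 2·s·(s−f)·h / (h² − (s−f)²).
That is a quadratic in h: DoF·h² − 2·s·(s−f)·h − DoF·(s−f)² = 0 ⇒ h = (s−f)·(s + √(s² + DoF²)) / DoF = 4478 × (4550 + √(4550² + 473²)) / 473 = 4478 × (4550 + 4574.52) / 473 ≈ 86384 mm.
Then N = f²/(c·h) = 72² / (0.015 × 86384) = 5184 / 1295.8 ≈ 4.

f/4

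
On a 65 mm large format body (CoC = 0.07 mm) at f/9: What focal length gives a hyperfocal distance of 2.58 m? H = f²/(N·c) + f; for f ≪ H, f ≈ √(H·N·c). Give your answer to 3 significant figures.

From H = f²/(N·c) + f, with f ≪ H: f ≈ √(H·N·c) = √(2580 × 9 × 0.07) = √1625.4 ≈ 40.32 mm.
Exact: f² + N·c·f − N·c·H = 0 ⇒ f = (−N·c + √((N·c)² + 4·N·c·H))/2 = (−0.63 + √6502.0)/2 ≈ 40.002 mm ≈ 40.0 mm.

40.0 mm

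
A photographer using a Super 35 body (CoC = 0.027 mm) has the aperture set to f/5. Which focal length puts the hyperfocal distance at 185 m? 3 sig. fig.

158 mm

From H = f²/(N·c) + f, with f ≪ H: f ≈ √(H·N·c) = √(185000 × 5 × 0.027) = √24975 ≈ 158.0 mm.
The +f correction barely moves this — solving exactly, f² + N·c·f − N·c·H = 0 ⇒ f = (−N·c + √((N·c)² + 4·N·c·H))/2 = (−0.135 + √99900)/2 ≈ 157.97 mm, so f ≈ 158 mm.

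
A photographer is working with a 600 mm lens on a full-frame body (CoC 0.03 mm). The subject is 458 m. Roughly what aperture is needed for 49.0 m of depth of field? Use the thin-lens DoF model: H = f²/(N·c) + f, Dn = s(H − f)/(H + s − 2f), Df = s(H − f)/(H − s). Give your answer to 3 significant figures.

Write h = H − f = f²/(N·c). The thin-lens limits are Dn = s·h/(h + (s−f)) and Df = s·h/(h − (s−f)), so DoF = Df − Dn = 2·s·(s−f)·h / (h² − (s−f)²).
That is a quadratic in h: DoF·h² − 2·s·(s−f)·h − DoF·(s−f)² = 0 ⇒ h = (s−f)·(s + √(s² + DoF²)) / DoF = 457400 × (458000 + √(458000² + 49000²)) / 49000 = 457400 × (458000 + 460614) / 49000 ≈ 8574978 mm.
Then N = f²/(c·h) = 600² / (0.03 × 8574978) = 360000 / 257249 ≈ 1.40.

f/1.40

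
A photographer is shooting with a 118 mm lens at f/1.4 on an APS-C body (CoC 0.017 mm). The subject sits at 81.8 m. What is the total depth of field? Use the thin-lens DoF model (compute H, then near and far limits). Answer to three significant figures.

Hyperfocal distance H = f²/(N·c) + f = 118²/(1.4 × 0.017) + 118 = 13924/0.0238 + 118 ≈ 585160.0 mm ≈ 585.2 m.
Near limit Dn = s·(H − f)/(H + s − 2f) = 81800 × (585160.0 − 118) / (585160.0 + 81800 − 2 × 118) = 81800 × 585042.0 / 666724.0 ≈ 71778 mm.
Far limit Df = s·(H − f)/(H − s) = 81800 × (585160.0 − 118) / (585160.0 − 81800) = 81800 × 585042.0 / 503360.0 ≈ 95074 mm.
Depth of field = Df − Dn = 95074 − 71778 ≈ 23296 mm ≈ 23.3 m.

23.3 m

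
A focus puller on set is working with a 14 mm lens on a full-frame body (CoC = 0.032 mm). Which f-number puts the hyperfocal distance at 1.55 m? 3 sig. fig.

f/3.99

Rearrange H = f²/(N·c) + f for N: N = f² / ((H − f)·c).
N = 14² / ((1550 − 14) × 0.032) = 196 / 49.15 ≈ 3.99.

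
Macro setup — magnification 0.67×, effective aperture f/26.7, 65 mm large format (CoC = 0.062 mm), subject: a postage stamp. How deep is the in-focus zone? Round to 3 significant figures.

7.38 mm

At magnification m, DoF ≈ 2·N_eff·c/m² = 2 × 26.7 × 0.062 / 0.67² = 3.311 / 0.4489 ≈ 7.38 mm.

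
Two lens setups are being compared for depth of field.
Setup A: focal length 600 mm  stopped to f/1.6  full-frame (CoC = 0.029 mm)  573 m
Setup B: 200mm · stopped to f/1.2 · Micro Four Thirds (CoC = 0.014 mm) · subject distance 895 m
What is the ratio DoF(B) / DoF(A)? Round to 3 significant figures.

9.21

Setup A: H = 600²/(1.6×0.029) + 600 ≈ 7759220.7 mm; DoF = Df − Dn = 618641 − 533631 ≈ 85010 mm.
Setup B: H = 200²/(1.2×0.014) + 200 ≈ 2381152.4 mm; DoF = Df − Dn = 1433872 − 650523 ≈ 783349 mm.
Ratio = 783349 / 85010 ≈ 9.21.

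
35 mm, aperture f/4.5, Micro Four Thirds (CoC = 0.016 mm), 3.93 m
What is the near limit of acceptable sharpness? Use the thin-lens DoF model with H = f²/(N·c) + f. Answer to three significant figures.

Hyperfocal distance H = f²/(N·c) + f = 35²/(4.5 × 0.016) + 35 = 1225/0.072 + 35 ≈ 17048.9 mm ≈ 17.05 m.
Near limit Dn = s·(H − f)/(H + s − 2f) = 3930 × (17048.9 − 35) / (17048.9 + 3930 − 2 × 35) = 3930 × 17013.9 / 20908.9 ≈ 3197.9 mm ≈ 3.20 m.

3.20 m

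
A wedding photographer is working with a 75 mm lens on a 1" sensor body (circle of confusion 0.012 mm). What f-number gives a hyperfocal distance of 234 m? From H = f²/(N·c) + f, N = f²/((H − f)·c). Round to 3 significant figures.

f/2.00

Rearrange H = f²/(N·c) + f for N: N = f² / ((H − f)·c).
N = 75² / ((234000 − 75) × 0.012) = 5625 / 2807 ≈ 2.00.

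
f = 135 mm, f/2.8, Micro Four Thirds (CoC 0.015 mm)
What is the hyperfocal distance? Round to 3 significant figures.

Hyperfocal distance H = f²/(N·c) + f = 135²/(2.8 × 0.015) + 135 = 18225/0.042 + 135 ≈ 434063.6 mm ≈ 434 m.

434 m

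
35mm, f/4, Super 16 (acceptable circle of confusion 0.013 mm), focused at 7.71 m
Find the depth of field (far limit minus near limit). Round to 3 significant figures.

5.62 m

Hyperfocal distance H = f²/(N·c) + f = 35²/(4 × 0.013) + 35 = 1225/0.052 + 35 ≈ 23592.7 mm ≈ 23.59 m.
Near limit Dn = s·(H − f)/(H + s − 2f) = 7710 × (23592.7 − 35) / (23592.7 + 7710 − 2 × 35) = 7710 × 23557.7 / 31232.7 ≈ 5815.4 mm.
Far limit Df = s·(H − f)/(H − s) = 7710 × (23592.7 − 35) / (23592.7 − 7710) = 7710 × 23557.7 / 15882.7 ≈ 11435.7 mm.
Depth of field = Df − Dn = 11435.7 − 5815.4 ≈ 5620.3 mm ≈ 5.62 m.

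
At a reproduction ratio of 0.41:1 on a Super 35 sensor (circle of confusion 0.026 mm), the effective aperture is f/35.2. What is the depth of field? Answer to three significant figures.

At magnification m, DoF ≈ 2·N_eff·c/m² = 2 × 35.2 × 0.026 / 0.41² = 1.83 / 0.1681 ≈ 10.9 mm.

10.9 mm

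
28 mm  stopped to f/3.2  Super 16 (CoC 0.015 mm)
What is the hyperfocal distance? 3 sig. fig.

Hyperfocal distance H = f²/(N·c) + f = 28²/(3.2 × 0.015) + 28 = 784/0.048 + 28 ≈ 16361.3 mm ≈ 16.4 m.

16.4 m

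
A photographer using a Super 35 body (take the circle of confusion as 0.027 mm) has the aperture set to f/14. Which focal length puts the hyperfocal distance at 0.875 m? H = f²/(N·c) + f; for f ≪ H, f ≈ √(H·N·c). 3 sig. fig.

18.0 mm

From H = f²/(N·c) + f, with f ≪ H: f ≈ √(H·N·c) = √(875 × 14 × 0.027) = √330.75 ≈ 18.19 mm.
Exact: f² + N·c·f − N·c·H = 0 ⇒ f = (−N·c + √((N·c)² + 4·N·c·H))/2 = (−0.378 + √1323.1)/2 ≈ 17.999 mm ≈ 18.0 mm.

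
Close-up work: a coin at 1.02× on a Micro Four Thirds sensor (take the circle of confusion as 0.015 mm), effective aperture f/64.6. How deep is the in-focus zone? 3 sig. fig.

At magnification m, DoF ≈ 2·N_eff·c/m² = 2 × 64.6 × 0.015 / 1.02² = 1.938 / 1.04 ≈ 1.86 mm.

1.86 mm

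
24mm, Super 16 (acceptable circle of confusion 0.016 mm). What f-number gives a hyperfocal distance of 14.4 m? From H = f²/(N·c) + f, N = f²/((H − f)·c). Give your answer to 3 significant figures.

Rearrange H = f²/(N·c) + f for N: N = f² / ((H − f)·c).
N = 24² / ((14400 − 24) × 0.016) = 576 / 230.0 ≈ 2.50.

f/2.50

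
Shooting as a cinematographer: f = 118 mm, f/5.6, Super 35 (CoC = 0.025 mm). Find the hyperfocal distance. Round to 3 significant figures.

Hyperfocal distance H = f²/(N·c) + f = 118²/(5.6 × 0.025) + 118 = 13924/0.14 + 118 ≈ 99575.1 mm ≈ 99.6 m.

99.6 m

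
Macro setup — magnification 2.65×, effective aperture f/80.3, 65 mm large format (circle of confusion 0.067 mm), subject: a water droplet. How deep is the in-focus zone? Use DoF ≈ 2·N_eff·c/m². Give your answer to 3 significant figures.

1.53 mm

At magnification m, DoF ≈ 2·N_eff·c/m² = 2 × 80.3 × 0.067 / 2.65² = 10.76 / 7.022 ≈ 1.53 mm.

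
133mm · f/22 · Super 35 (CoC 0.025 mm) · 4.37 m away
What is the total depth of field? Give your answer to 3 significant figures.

1.17 m

Hyperfocal distance H = f²/(N·c) + f = 133²/(22 × 0.025) + 133 = 17689/0.55 + 133 ≈ 32294.8 mm ≈ 32.29 m.
Near limit Dn = s·(H − f)/(H + s − 2f) = 4370 × (32294.8 − 133) / (32294.8 + 4370 − 2 × 133) = 4370 × 32161.8 / 36398.8 ≈ 3861.3 mm.
Far limit Df = s·(H − f)/(H − s) = 4370 × (32294.8 − 133) / (32294.8 − 4370) = 4370 × 32161.8 / 27924.8 ≈ 5033.1 mm.
Depth of field = Df − Dn = 5033.1 − 3861.3 ≈ 1171.8 mm ≈ 1.17 m.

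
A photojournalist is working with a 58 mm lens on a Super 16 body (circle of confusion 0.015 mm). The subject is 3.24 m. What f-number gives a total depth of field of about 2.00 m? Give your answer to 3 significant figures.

f/20

Write h = H − f = f²/(N·c). The thin-lens limits are Dn = s·h/(h + (s−f)) and Df = s·h/(h − (s−f)), so DoF = Df − Dn = 2·s·(s−f)·h / (h² − (s−f)²).
That is a quadratic in h: DoF·h² − 2·s·(s−f)·h − DoF·(s−f)² = 0 ⇒ h = (s−f)·(s + √(s² + DoF²)) / DoF = 3182 × (3240 + √(3240² + 2000²)) / 2000 = 3182 × (3240 + 3807.57) / 2000 ≈ 11213 mm.
Then N = f²/(c·h) = 58² / (0.015 × 11213) = 3364 / 168.19 ≈ 20.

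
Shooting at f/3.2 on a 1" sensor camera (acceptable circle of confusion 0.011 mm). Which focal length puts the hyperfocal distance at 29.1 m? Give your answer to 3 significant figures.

From H = f²/(N·c) + f, with f ≪ H: f ≈ √(H·N·c) = √(29100 × 3.2 × 0.011) = √1024.3 ≈ 32.00 mm.
The +f correction barely moves this — solving exactly, f² + N·c·f − N·c·H = 0 ⇒ f = (−N·c + √((N·c)² + 4·N·c·H))/2 = (−0.0352 + √4097.3)/2 ≈ 31.987 mm, so f ≈ 32.0 mm.

32.0 mm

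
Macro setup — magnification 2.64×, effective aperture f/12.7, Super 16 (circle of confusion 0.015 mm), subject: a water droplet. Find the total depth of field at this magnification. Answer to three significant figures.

At magnification m, DoF ≈ 2·N_eff·c/m² = 2 × 12.7 × 0.015 / 2.64² = 0.381 / 6.97 ≈ 0.0547 mm.

0.0547 mm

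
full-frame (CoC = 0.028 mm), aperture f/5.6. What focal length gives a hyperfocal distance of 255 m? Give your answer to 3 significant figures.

200 mm

From H = f²/(N·c) + f, with f ≪ H: f ≈ √(H·N·c) = √(255000 × 5.6 × 0.028) = √39984 ≈ 200.0 mm.
The +f correction barely moves this — solving exactly, f² + N·c·f − N·c·H = 0 ⇒ f = (−N·c + √((N·c)² + 4·N·c·H))/2 = (−0.1568 + √159936)/2 ≈ 199.88 mm, so f ≈ 200 mm.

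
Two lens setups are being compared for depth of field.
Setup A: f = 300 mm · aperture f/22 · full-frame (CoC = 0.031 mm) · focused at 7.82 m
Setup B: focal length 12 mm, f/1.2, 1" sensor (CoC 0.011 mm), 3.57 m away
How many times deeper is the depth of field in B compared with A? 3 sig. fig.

Setup A: H = 300²/(22×0.031) + 300 ≈ 132264.8 mm; DoF = Df − Dn = 8292.55 − 7398.40 ≈ 894.15 mm.
Setup B: H = 12²/(1.2×0.011) + 12 ≈ 10921.1 mm; DoF = Df − Dn = 5297.9 − 2692.0 ≈ 2605.9 mm.
Ratio = 2605.9 / 894.15 ≈ 2.91.

2.91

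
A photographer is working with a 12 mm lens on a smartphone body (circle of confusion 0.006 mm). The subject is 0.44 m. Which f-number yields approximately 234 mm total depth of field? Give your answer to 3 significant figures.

f/14

Write h = H − f = f²/(N·c). The thin-lens limits are Dn = s·h/(h + (s−f)) and Df = s·h/(h − (s−f)), so DoF = Df − Dn = 2·s·(s−f)·h / (h² − (s−f)²).
That is a quadratic in h: DoF·h² − 2·s·(s−f)·h − DoF·(s−f)² = 0 ⇒ h = (s−f)·(s + √(s² + DoF²)) / DoF = 428 × (440 + √(440² + 234²)) / 234 = 428 × (440 + 498.353) / 234 ≈ 1716.3 mm.
Then N = f²/(c·h) = 12² / (0.006 × 1716.3) = 144 / 10.298 ≈ 14.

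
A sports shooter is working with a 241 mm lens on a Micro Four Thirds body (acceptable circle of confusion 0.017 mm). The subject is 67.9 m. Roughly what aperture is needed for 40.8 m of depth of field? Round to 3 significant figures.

Write h = H − f = f²/(N·c). The thin-lens limits are Dn = s·h/(h + (s−f)) and Df = s·h/(h − (s−f)), so DoF = Df − Dn = 2·s·(s−f)·h / (h² − (s−f)²).
That is a quadratic in h: DoF·h² − 2·s·(s−f)·h − DoF·(s−f)² = 0 ⇒ h = (s−f)·(s + √(s² + DoF²)) / DoF = 67659 × (67900 + √(67900² + 40800²)) / 40800 = 67659 × (67900 + 79215.2) / 40800 ≈ 243962 mm.
Then N = f²/(c·h) = 241² / (0.017 × 243962) = 58081 / 4147.4 ≈ 14.

f/14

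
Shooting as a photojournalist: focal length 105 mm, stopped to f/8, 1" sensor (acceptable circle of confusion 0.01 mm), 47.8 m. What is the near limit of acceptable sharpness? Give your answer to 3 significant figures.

Hyperfocal distance H = f²/(N·c) + f = 105²/(8 × 0.01) + 105 = 11025/0.08 + 105 ≈ 137917.5 mm ≈ 137.9 m.
Near limit Dn = s·(H − f)/(H + s − 2f) = 47800 × (137917.5 − 105) / (137917.5 + 47800 − 2 × 105) = 47800 × 137812.5 / 185507.5 ≈ 35510 mm ≈ 35.5 m.

35.5 m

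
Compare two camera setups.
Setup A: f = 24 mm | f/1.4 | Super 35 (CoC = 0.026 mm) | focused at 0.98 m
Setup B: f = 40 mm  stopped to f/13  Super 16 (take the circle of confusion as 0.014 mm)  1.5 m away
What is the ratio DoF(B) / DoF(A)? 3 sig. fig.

4.31

Setup A: H = 24²/(1.4×0.026) + 24 ≈ 15848.2 mm; DoF = Df − Dn = 1043.01 − 924.17 ≈ 118.84 mm.
Setup B: H = 40²/(13×0.014) + 40 ≈ 8831.2 mm; DoF = Df − Dn = 1798.72 − 1286.37 ≈ 512.35 mm.
Ratio = 512.35 / 118.84 ≈ 4.31.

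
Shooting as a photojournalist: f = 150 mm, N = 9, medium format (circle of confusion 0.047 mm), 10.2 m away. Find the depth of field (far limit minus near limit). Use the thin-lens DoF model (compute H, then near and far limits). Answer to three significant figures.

Hyperfocal distance H = f²/(N·c) + f = 150²/(9 × 0.047) + 150 = 22500/0.423 + 150 ≈ 53341.5 mm ≈ 53.34 m.
Near limit Dn = s·(H − f)/(H + s − 2f) = 10200 × (53341.5 − 150) / (53341.5 + 10200 − 2 × 150) = 10200 × 53191.5 / 63241.5 ≈ 8579.1 mm.
Far limit Df = s·(H − f)/(H − s) = 10200 × (53341.5 − 150) / (53341.5 − 10200) = 10200 × 53191.5 / 43141.5 ≈ 12576.1 mm.
Depth of field = Df − Dn = 12576.1 − 8579.1 ≈ 3997.0 mm ≈ 4.00 m.

4.00 m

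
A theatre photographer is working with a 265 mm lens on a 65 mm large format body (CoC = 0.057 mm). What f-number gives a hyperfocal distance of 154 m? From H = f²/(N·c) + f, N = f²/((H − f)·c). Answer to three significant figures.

Rearrange H = f²/(N·c) + f for N: N = f² / ((H − f)·c).
N = 265² / ((154000 − 265) × 0.057) = 70225 / 8763 ≈ 8.01.

f/8.01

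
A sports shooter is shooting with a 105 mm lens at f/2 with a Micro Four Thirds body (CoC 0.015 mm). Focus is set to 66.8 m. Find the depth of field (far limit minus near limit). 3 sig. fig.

Hyperfocal distance H = f²/(N·c) + f = 105²/(2 × 0.015) + 105 = 11025/0.03 + 105 ≈ 367605.0 mm ≈ 367.6 m.
Near limit Dn = s·(H − f)/(H + s − 2f) = 66800 × (367605.0 − 105) / (367605.0 + 66800 − 2 × 105) = 66800 × 367500.0 / 434195.0 ≈ 56539 mm.
Far limit Df = s·(H − f)/(H − s) = 66800 × (367605.0 − 105) / (367605.0 − 66800) = 66800 × 367500.0 / 300805.0 ≈ 81611 mm.
Depth of field = Df − Dn = 81611 − 56539 ≈ 25072 mm ≈ 25.1 m.

25.1 m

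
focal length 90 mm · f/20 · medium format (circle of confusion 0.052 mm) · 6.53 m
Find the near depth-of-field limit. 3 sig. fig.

Hyperfocal distance H = f²/(N·c) + f = 90²/(20 × 0.052) + 90 = 8100/1.04 + 90 ≈ 7878.5 mm ≈ 7.878 m.
Near limit Dn = s·(H − f)/(H + s − 2f) = 6530 × (7878.5 − 90) / (7878.5 + 6530 − 2 × 90) = 6530 × 7788.5 / 14228.5 ≈ 3574.4 mm ≈ 3.57 m.

3.57 m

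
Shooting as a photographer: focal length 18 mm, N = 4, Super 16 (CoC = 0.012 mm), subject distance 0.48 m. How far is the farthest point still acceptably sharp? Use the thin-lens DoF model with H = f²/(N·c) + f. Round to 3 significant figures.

0.515 m

Hyperfocal distance H = f²/(N·c) + f = 18²/(4 × 0.012) + 18 = 324/0.048 + 18 ≈ 6768.0 mm ≈ 6.768 m.
Far limit Df = s·(H − f)/(H − s) = 480 × (6768.0 − 18) / (6768.0 − 480) = 480 × 6750.0 / 6288.0 ≈ 515.27 mm ≈ 0.515 m.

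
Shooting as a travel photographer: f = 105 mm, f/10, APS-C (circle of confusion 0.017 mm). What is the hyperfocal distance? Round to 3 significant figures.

65.0 m

Hyperfocal distance H = f²/(N·c) + f = 105²/(10 × 0.017) + 105 = 11025/0.17 + 105 ≈ 64957.9 mm ≈ 65.0 m.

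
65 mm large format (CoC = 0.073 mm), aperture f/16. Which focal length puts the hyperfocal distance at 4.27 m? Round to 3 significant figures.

From H = f²/(N·c) + f, with f ≪ H: f ≈ √(H·N·c) = √(4270 × 16 × 0.073) = √4987.4 ≈ 70.62 mm.
Exact: f² + N·c·f − N·c·H = 0 ⇒ f = (−N·c + √((N·c)² + 4·N·c·H))/2 = (−1.168 + √19951)/2 ≈ 70.040 mm ≈ 70.0 mm.

70.0 mm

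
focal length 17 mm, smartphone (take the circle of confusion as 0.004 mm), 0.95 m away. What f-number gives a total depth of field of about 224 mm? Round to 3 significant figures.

f/9.01

Write h = H − f = f²/(N·c). The thin-lens limits are Dn = s·h/(h + (s−f)) and Df = s·h/(h − (s−f)), so DoF = Df − Dn = 2·s·(s−f)·h / (h² − (s−f)²).
That is a quadratic in h: DoF·h² − 2·s·(s−f)·h − DoF·(s−f)² = 0 ⇒ h = (s−f)·(s + √(s² + DoF²)) / DoF = 933 × (950 + √(950² + 224²)) / 224 = 933 × (950 + 976.051) / 224 ≈ 8022.3 mm.
Then N = f²/(c·h) = 17² / (0.004 × 8022.3) = 289 / 32.089 ≈ 9.01.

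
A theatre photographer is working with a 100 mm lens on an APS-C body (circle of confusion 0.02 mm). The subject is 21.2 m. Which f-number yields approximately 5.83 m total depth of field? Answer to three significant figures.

f/3.20

Write h = H − f = f²/(N·c). The thin-lens limits are Dn = s·h/(h + (s−f)) and Df = s·h/(h − (s−f)), so DoF = Df − Dn = 2·s·(s−f)·h / (h² − (s−f)²).
That is a quadratic in h: DoF·h² − 2·s·(s−f)·h − DoF·(s−f)² = 0 ⇒ h = (s−f)·(s + √(s² + DoF²)) / DoF = 21100 × (21200 + √(21200² + 5830²)) / 5830 = 21100 × (21200 + 21987.0) / 5830 ≈ 156303 mm.
Then N = f²/(c·h) = 100² / (0.02 × 156303) = 10000 / 3126.1 ≈ 3.20.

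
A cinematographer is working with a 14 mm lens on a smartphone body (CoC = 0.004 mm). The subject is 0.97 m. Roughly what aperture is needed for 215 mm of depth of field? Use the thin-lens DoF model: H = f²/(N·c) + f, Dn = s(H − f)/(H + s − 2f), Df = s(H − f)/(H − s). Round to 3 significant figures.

f/5.61

Write h = H − f = f²/(N·c). The thin-lens limits are Dn = s·h/(h + (s−f)) and Df = s·h/(h − (s−f)), so DoF = Df − Dn = 2·s·(s−f)·h / (h² − (s−f)²).
That is a quadratic in h: DoF·h² − 2·s·(s−f)·h − DoF·(s−f)² = 0 ⇒ h = (s−f)·(s + √(s² + DoF²)) / DoF = 956 × (970 + √(970² + 215²)) / 215 = 956 × (970 + 993.542) / 215 ≈ 8730.9 mm.
Then N = f²/(c·h) = 14² / (0.004 × 8730.9) = 196 / 34.924 ≈ 5.61.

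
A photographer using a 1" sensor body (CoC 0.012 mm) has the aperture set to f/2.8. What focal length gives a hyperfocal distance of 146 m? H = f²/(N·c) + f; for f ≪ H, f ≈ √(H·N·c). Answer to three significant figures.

From H = f²/(N·c) + f, with f ≪ H: f ≈ √(H·N·c) = √(146000 × 2.8 × 0.012) = √4905.6 ≈ 70.04 mm.
The +f correction barely moves this — solving exactly, f² + N·c·f − N·c·H = 0 ⇒ f = (−N·c + √((N·c)² + 4·N·c·H))/2 = (−0.0336 + √19622)/2 ≈ 70.023 mm, so f ≈ 70.0 mm.

70.0 mm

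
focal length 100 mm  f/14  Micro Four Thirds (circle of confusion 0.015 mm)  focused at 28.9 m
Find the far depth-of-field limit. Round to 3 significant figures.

Hyperfocal distance H = f²/(N·c) + f = 100²/(14 × 0.015) + 100 = 10000/0.21 + 100 ≈ 47719.0 mm ≈ 47.72 m.
Far limit Df = s·(H − f)/(H − s) = 28900 × (47719.0 − 100) / (47719.0 − 28900) = 28900 × 47619.0 / 18819.0 ≈ 73128 mm ≈ 73.1 m.

73.1 m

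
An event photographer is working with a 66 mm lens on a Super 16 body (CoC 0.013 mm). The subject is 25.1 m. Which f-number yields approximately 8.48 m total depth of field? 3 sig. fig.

f/2.20

Write h = H − f = f²/(N·c). The thin-lens limits are Dn = s·h/(h + (s−f)) and Df = s·h/(h − (s−f)), so DoF = Df − Dn = 2·s·(s−f)·h / (h² − (s−f)²).
That is a quadratic in h: DoF·h² − 2·s·(s−f)·h − DoF·(s−f)² = 0 ⇒ h = (s−f)·(s + √(s² + DoF²)) / DoF = 25034 × (25100 + √(25100² + 8480²)) / 8480 = 25034 × (25100 + 26493.8) / 8480 ≈ 152311 mm.
Then N = f²/(c·h) = 66² / (0.013 × 152311) = 4356 / 1980.0 ≈ 2.20.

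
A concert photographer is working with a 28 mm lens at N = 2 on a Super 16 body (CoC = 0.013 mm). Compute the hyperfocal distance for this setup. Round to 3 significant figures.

30.2 m

Hyperfocal distance H = f²/(N·c) + f = 28²/(2 × 0.013) + 28 = 784/0.026 + 28 ≈ 30181.8 mm ≈ 30.2 m.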